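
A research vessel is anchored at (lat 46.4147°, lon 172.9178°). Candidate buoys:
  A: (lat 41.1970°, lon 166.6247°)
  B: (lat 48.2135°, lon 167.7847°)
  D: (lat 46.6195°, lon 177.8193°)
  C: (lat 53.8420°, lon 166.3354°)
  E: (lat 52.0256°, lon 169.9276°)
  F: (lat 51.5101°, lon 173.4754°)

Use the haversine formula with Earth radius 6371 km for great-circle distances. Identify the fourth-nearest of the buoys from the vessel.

E

Distances from the vessel ((lat 46.4147°, lon 172.9178°)):
D: 375.7 km
B: 435.5 km
F: 568.0 km
E: 660.5 km
A: 768.7 km
C: 948.9 km
The fourth-nearest is E at 660.5 km.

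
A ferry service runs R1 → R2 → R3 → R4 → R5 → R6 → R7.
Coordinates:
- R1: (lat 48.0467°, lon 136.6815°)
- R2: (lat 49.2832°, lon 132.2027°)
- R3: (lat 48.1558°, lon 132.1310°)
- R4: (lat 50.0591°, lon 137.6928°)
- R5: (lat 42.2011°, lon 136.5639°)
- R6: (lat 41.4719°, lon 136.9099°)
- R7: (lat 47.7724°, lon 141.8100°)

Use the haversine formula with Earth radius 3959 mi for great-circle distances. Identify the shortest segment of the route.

Leg distances:
R1→R2: 221.5 mi
R2→R3: 78.0 mi
R3→R4: 283.8 mi
R4→R5: 545.6 mi
R5→R6: 53.4 mi
R6→R7: 497.4 mi
The shortest leg is R5–R6 at 53.4 mi.

R5–R6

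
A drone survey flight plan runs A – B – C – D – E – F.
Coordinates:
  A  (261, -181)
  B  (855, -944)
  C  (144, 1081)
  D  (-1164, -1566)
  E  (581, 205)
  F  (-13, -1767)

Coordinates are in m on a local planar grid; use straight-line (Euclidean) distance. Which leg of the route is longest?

Leg distances:
A→B: 967.0 m
B→C: 2146.2 m
C→D: 2952.5 m
D→E: 2486.3 m
E→F: 2059.5 m
The longest leg is C–D at 2952.5 m.

C–D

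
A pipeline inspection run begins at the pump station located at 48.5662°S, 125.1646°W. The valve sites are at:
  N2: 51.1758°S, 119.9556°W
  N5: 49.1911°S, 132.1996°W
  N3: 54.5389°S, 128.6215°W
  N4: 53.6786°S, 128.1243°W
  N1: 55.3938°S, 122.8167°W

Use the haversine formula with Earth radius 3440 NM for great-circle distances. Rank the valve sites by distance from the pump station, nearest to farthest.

N2, N5, N4, N3, N1

Distance from the pump station at 48.5662°S, 125.1646°W to each:
N2 51.1758°S, 119.9556°W: 255.2 NM
N5 49.1911°S, 132.1996°W: 280.2 NM
N4 53.6786°S, 128.1243°W: 326.5 NM
N3 54.5389°S, 128.6215°W: 381.0 NM
N1 55.3938°S, 122.8167°W: 419.0 NM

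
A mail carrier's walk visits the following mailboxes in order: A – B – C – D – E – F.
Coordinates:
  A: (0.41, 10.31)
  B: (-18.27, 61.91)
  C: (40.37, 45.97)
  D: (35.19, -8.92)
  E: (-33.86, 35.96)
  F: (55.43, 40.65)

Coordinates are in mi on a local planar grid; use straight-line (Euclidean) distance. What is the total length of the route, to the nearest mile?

Leg distances:
A→B: 54.9 mi  (cumulative 54.9 mi)
B→C: 60.8 mi  (cumulative 115.6 mi)
C→D: 55.1 mi  (cumulative 170.8 mi)
D→E: 82.4 mi  (cumulative 253.1 mi)
E→F: 89.4 mi  (cumulative 342.5 mi)
Total route length ≈ 343 mi.

343 mi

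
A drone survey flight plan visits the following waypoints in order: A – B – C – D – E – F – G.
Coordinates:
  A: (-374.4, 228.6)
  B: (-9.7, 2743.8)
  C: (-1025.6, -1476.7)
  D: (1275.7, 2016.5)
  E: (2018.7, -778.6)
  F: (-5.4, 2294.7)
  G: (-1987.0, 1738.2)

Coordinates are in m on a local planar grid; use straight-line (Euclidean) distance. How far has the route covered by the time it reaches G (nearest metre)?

Leg distances:
A→B: 2541.5 m  (cumulative 2541.5 m)
B→C: 4341.0 m  (cumulative 6882.5 m)
C→D: 4183.1 m  (cumulative 11065.7 m)
D→E: 2892.2 m  (cumulative 13957.8 m)
E→F: 3680.0 m  (cumulative 17637.8 m)
F→G: 2058.3 m  (cumulative 19696.1 m)
Cumulative distance at G ≈ 19696 m.

19696 m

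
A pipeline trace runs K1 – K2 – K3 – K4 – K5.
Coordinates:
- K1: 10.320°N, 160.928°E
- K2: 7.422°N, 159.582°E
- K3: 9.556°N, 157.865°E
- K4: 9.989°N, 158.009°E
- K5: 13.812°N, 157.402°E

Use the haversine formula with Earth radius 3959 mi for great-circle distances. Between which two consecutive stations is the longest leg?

Leg distances:
K1→K2: 220.3 mi
K2→K3: 188.4 mi
K3→K4: 31.5 mi
K4→K5: 267.3 mi
The longest leg is K4–K5 at 267.3 mi.

K4–K5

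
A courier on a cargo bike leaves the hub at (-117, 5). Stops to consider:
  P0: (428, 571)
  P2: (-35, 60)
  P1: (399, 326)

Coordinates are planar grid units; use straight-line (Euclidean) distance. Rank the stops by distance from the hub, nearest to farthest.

Computing each straight-line distance from (-117, 5):
P2 (-35, 60): 98.7
P1 (399, 326): 607.7
P0 (428, 571): 785.7

P2, P1, P0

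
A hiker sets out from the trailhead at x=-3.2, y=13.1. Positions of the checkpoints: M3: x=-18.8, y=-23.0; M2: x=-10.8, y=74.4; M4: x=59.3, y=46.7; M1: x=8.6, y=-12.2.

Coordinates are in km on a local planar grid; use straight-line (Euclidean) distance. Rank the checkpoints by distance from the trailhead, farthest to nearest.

Distance from the trailhead at x=-3.2, y=13.1 to each:
M4 x=59.3, y=46.7: 71.0 km
M2 x=-10.8, y=74.4: 61.8 km
M3 x=-18.8, y=-23.0: 39.3 km
M1 x=8.6, y=-12.2: 27.9 km

M4, M2, M3, M1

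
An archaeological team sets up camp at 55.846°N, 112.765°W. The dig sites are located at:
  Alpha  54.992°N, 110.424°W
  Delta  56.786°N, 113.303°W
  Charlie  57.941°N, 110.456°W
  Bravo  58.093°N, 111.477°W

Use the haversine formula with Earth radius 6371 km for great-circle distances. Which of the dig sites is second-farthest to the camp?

Bravo

Distance to each, sorted:
Charlie: 271.9 km
Bravo: 261.8 km
Alpha: 175.6 km
Delta: 109.7 km
The second-farthest is Bravo at 261.8 km.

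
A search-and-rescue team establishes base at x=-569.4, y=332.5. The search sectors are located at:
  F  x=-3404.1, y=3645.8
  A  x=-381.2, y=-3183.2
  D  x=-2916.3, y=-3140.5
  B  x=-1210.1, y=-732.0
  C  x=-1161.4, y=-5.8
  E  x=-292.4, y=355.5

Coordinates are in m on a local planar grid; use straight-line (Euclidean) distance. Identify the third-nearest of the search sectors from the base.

Distance to each, sorted:
E: 278.0 m
C: 681.8 m
B: 1242.4 m
A: 3520.7 m
D: 4191.6 m
F: 4360.4 m
The third-nearest is B at 1242.4 m.

B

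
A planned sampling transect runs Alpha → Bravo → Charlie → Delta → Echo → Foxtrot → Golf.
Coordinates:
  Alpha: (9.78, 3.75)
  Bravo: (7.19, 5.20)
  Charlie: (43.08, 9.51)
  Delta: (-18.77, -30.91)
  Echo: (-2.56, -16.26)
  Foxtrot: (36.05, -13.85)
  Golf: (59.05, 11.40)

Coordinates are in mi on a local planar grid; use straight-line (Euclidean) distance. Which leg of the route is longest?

Leg distances:
Alpha→Bravo: 3.0 mi
Bravo→Charlie: 36.1 mi
Charlie→Delta: 73.9 mi
Delta→Echo: 21.8 mi
Echo→Foxtrot: 38.7 mi
Foxtrot→Golf: 34.2 mi
The longest leg is Charlie–Delta at 73.9 mi.

Charlie–Delta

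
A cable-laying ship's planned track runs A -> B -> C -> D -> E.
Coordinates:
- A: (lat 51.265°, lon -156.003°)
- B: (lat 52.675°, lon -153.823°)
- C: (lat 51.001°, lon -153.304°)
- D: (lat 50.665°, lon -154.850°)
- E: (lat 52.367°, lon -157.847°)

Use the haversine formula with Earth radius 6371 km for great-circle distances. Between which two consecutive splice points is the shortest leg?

Leg distances:
A→B: 216.5 km
B→C: 189.5 km
C→D: 114.8 km
D→E: 280.7 km
The shortest leg is C–D at 114.8 km.

C–D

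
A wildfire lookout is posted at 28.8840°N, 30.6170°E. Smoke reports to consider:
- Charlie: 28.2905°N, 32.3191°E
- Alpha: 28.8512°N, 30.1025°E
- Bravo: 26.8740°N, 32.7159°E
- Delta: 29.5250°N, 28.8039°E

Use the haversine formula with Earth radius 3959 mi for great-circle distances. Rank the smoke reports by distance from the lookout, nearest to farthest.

Computing each great-circle distance from 28.8840°N, 30.6170°E:
Alpha 28.8512°N, 30.1025°E: 31.2 mi
Charlie 28.2905°N, 32.3191°E: 111.1 mi
Delta 29.5250°N, 28.8039°E: 118.0 mi
Bravo 26.8740°N, 32.7159°E: 189.0 mi

Alpha, Charlie, Delta, Bravo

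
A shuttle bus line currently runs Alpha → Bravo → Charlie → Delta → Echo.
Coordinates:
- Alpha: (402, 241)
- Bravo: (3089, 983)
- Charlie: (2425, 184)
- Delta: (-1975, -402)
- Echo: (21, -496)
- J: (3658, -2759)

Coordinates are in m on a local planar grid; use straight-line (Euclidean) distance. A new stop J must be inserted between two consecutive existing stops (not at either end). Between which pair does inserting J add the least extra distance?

Added distance for inserting J between each consecutive pair:
Alpha–Bravo: 5424.8 m
Bravo–Charlie: 5937.0 m
Charlie–Delta: 4858.2 m
Delta–Echo: 8391.6 m
Smallest added distance is 4858.2 m, inserting between Charlie and Delta.

between Charlie and Delta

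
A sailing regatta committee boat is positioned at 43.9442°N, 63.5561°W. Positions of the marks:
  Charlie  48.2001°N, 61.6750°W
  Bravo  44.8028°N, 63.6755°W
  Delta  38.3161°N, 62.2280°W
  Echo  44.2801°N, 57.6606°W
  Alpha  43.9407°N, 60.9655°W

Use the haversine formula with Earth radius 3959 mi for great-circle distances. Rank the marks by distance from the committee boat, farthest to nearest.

Distance from the committee boat at 43.9442°N, 63.5561°W to each:
Delta 38.3161°N, 62.2280°W: 395.0 mi
Charlie 48.2001°N, 61.6750°W: 307.6 mi
Echo 44.2801°N, 57.6606°W: 293.3 mi
Alpha 43.9407°N, 60.9655°W: 128.9 mi
Bravo 44.8028°N, 63.6755°W: 59.6 mi

Delta, Charlie, Echo, Alpha, Bravo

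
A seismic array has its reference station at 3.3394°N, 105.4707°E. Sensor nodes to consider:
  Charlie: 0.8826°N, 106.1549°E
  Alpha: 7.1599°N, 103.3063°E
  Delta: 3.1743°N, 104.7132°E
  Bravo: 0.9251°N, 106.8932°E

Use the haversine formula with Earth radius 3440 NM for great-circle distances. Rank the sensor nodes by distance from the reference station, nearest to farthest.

Delta, Charlie, Bravo, Alpha

Computing each great-circle distance from 3.3394°N, 105.4707°E:
Delta 3.1743°N, 104.7132°E: 46.5 NM
Charlie 0.8826°N, 106.1549°E: 153.1 NM
Bravo 0.9251°N, 106.8932°E: 168.2 NM
Alpha 7.1599°N, 103.3063°E: 263.4 NM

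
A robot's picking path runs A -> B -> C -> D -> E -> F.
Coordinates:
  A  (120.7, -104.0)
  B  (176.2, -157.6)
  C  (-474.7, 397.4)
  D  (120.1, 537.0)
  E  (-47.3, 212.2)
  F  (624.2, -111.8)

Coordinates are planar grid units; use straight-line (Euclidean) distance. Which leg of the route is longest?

B–C

Leg distances:
A→B: 77.2
B→C: 855.4
C→D: 611.0
D→E: 365.4
E→F: 745.6
The longest leg is B–C at 855.4.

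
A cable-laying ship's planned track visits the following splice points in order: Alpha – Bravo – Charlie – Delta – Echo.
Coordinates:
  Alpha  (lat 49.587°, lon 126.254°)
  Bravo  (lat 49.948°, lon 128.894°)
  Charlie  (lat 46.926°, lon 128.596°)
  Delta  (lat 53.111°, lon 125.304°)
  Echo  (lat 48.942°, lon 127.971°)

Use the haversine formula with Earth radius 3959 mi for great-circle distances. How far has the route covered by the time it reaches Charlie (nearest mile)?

Leg distances:
Alpha→Bravo: 120.4 mi  (cumulative 120.4 mi)
Bravo→Charlie: 209.3 mi  (cumulative 329.7 mi)
Cumulative distance at Charlie ≈ 330 mi.

330 mi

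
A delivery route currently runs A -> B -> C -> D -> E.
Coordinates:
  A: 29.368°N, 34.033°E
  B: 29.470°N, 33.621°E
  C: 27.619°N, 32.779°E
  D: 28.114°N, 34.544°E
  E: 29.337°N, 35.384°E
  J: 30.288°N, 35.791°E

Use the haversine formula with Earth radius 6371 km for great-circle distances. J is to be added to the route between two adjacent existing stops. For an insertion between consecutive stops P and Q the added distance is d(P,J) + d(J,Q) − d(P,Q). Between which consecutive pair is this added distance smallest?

between D and E

Added distance for inserting J between each consecutive pair:
A–B: 384.7 km
B–C: 423.5 km
C–D: 505.4 km
D–E: 224.4 km
Smallest added distance is 224.4 km, inserting between D and E.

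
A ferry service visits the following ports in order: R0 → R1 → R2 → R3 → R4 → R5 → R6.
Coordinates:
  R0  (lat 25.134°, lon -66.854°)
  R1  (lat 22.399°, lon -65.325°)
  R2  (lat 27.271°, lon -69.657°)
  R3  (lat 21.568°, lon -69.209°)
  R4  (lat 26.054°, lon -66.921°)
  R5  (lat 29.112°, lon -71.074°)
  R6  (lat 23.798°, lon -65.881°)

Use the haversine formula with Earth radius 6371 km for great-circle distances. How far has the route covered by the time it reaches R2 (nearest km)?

Leg distances:
R0→R1: 341.6 km  (cumulative 341.6 km)
R1→R2: 696.0 km  (cumulative 1037.6 km)
Cumulative distance at R2 ≈ 1038 km.

1038 km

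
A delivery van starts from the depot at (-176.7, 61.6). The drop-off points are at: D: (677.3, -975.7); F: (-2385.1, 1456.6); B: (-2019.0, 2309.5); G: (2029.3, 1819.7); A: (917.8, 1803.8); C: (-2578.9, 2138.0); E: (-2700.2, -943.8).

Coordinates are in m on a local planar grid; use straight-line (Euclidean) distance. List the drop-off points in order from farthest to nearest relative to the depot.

Computing each straight-line distance from (-176.7, 61.6):
C (-2578.9, 2138.0): 3175.2 m
B (-2019.0, 2309.5): 2906.4 m
G (2029.3, 1819.7): 2820.9 m
E (-2700.2, -943.8): 2716.4 m
F (-2385.1, 1456.6): 2612.1 m
A (917.8, 1803.8): 2057.5 m
D (677.3, -975.7): 1343.6 m

C, B, G, E, F, A, D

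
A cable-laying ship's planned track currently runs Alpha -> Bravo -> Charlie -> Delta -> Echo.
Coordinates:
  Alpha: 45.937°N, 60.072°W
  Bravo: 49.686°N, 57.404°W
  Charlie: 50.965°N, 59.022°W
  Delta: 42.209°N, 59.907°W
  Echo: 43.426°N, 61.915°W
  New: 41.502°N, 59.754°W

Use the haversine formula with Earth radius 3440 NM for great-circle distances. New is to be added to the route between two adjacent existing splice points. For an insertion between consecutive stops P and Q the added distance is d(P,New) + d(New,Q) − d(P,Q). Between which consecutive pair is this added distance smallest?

between Delta and Echo

Added distance for inserting New between each consecutive pair:
Alpha–Bravo: 518.3 NM
Bravo–Charlie: 971.4 NM
Charlie–Delta: 85.0 NM
Delta–Echo: 78.3 NM
Smallest added distance is 78.3 NM, inserting between Delta and Echo.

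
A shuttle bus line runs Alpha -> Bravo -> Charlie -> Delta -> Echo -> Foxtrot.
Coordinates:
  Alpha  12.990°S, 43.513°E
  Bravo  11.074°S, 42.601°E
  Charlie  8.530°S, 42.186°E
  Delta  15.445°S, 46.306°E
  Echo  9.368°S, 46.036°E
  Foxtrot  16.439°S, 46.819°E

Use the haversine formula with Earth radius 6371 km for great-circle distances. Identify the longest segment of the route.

Charlie–Delta

Leg distances:
Alpha→Bravo: 235.0 km
Bravo→Charlie: 286.5 km
Charlie→Delta: 889.8 km
Delta→Echo: 676.4 km
Echo→Foxtrot: 790.8 km
The longest leg is Charlie–Delta at 889.8 km.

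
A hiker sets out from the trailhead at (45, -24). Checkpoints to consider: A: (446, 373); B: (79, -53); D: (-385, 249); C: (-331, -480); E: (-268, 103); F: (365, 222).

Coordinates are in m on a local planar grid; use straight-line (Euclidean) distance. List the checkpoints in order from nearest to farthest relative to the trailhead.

Distances from the trailhead:
B (79, -53): 44.7 m
E (-268, 103): 337.8 m
F (365, 222): 403.6 m
D (-385, 249): 509.3 m
A (446, 373): 564.3 m
C (-331, -480): 591.0 m

B, E, F, D, A, C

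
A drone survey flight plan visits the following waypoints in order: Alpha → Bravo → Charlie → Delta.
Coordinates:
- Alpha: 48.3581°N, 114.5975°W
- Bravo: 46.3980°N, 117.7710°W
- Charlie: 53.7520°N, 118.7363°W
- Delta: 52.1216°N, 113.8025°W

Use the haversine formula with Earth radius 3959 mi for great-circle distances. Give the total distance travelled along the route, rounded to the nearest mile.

Leg distances:
Alpha→Bravo: 200.9 mi  (cumulative 200.9 mi)
Bravo→Charlie: 509.9 mi  (cumulative 710.9 mi)
Charlie→Delta: 234.3 mi  (cumulative 945.1 mi)
Total route length ≈ 945 mi.

945 mi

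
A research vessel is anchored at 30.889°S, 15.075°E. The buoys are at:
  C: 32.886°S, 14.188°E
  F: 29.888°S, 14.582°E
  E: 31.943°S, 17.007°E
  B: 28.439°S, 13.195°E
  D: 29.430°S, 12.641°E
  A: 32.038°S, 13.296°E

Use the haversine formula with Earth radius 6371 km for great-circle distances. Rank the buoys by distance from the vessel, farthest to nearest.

Distances from the vessel:
B 28.439°S, 13.195°E: 327.4 km
D 29.430°S, 12.641°E: 284.7 km
C 32.886°S, 14.188°E: 237.3 km
E 31.943°S, 17.007°E: 217.6 km
A 32.038°S, 13.296°E: 211.6 km
F 29.888°S, 14.582°E: 120.9 km

B, D, C, E, A, F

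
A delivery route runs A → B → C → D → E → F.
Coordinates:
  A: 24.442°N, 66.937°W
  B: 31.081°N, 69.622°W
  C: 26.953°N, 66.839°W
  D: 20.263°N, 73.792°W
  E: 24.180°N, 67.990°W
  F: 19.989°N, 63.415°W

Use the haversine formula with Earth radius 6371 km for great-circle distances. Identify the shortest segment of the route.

Leg distances:
A→B: 784.0 km
B→C: 532.8 km
C→D: 1026.8 km
D→E: 739.0 km
E→F: 662.7 km
The shortest leg is B–C at 532.8 km.

B–C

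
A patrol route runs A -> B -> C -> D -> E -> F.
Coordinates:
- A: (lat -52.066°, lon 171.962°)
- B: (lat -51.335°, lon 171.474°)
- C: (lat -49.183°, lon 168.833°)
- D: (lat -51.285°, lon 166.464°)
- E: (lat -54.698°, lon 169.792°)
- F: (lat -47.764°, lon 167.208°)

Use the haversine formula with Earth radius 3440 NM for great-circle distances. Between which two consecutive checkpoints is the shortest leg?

Leg distances:
A→B: 47.5 NM
B→C: 164.2 NM
C→D: 155.6 NM
D→E: 237.5 NM
E→F: 427.4 NM
The shortest leg is A–B at 47.5 NM.

A–B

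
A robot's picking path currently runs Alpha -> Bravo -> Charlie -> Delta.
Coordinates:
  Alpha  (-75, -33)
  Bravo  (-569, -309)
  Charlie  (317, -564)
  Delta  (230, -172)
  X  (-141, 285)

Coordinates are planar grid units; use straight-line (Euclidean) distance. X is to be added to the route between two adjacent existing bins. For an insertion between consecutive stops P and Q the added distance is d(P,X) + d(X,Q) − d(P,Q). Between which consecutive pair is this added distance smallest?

Added distance for inserting X between each consecutive pair:
Alpha–Bravo: 491.0
Bravo–Charlie: 774.8
Charlie–Delta: 1151.8
Smallest added distance is 491.0, inserting between Alpha and Bravo.

between Alpha and Bravo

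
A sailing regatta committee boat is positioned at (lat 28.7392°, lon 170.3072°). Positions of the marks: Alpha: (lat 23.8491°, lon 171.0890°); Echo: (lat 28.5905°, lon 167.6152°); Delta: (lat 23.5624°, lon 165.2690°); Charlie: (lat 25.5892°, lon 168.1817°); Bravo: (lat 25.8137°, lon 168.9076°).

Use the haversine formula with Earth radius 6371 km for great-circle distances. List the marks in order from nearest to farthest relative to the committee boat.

Echo, Bravo, Charlie, Alpha, Delta

Computing each great-circle distance from (lat 28.7392°, lon 170.3072°):
Echo (lat 28.5905°, lon 167.6152°): 263.2 km
Bravo (lat 25.8137°, lon 168.9076°): 353.5 km
Charlie (lat 25.5892°, lon 168.1817°): 408.5 km
Alpha (lat 23.8491°, lon 171.0890°): 549.3 km
Delta (lat 23.5624°, lon 165.2690°): 764.1 km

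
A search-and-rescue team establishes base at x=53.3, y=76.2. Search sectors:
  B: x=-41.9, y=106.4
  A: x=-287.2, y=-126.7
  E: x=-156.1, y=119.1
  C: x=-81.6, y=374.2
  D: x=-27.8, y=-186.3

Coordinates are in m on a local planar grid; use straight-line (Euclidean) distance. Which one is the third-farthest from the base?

Distance to each, sorted:
A: 396.4 m
C: 327.1 m
D: 274.7 m
E: 213.7 m
B: 99.9 m
The third-farthest is D at 274.7 m.

D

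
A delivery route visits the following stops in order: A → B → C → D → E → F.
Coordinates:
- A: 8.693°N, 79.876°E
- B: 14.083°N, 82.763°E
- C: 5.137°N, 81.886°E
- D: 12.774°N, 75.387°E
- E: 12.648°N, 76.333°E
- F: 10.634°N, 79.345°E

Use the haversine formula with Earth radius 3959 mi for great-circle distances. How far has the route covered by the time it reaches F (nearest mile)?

Leg distances:
A→B: 420.6 mi  (cumulative 420.6 mi)
B→C: 621.0 mi  (cumulative 1041.6 mi)
C→D: 689.1 mi  (cumulative 1730.8 mi)
D→E: 64.4 mi  (cumulative 1795.1 mi)
E→F: 246.8 mi  (cumulative 2041.9 mi)
Cumulative distance at F ≈ 2042 mi.

2042 mi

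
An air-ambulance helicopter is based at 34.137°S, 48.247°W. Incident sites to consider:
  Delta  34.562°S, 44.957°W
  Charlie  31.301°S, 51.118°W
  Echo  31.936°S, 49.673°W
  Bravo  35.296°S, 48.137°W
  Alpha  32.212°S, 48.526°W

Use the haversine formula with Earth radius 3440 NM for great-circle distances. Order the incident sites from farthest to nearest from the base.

Charlie, Delta, Echo, Alpha, Bravo

Distance from the base at 34.137°S, 48.247°W to each:
Charlie 31.301°S, 51.118°W: 223.6 NM
Delta 34.562°S, 44.957°W: 165.1 NM
Echo 31.936°S, 49.673°W: 150.4 NM
Alpha 32.212°S, 48.526°W: 116.4 NM
Bravo 35.296°S, 48.137°W: 69.8 NM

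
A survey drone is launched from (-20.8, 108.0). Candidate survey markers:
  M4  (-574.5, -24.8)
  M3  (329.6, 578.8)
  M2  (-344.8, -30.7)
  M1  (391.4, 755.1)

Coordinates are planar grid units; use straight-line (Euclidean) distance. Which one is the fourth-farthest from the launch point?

M2

Distances from the launch point ((-20.8, 108.0)):
M1: 767.2
M3: 586.9
M4: 569.4
M2: 352.4
The fourth-farthest is M2 at 352.4.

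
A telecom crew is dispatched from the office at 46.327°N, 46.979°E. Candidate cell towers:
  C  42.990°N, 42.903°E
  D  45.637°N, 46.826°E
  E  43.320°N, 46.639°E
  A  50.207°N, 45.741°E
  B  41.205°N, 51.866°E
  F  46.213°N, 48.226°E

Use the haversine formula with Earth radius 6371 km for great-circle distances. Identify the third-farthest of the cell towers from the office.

A

Distances from the office (46.327°N, 46.979°E):
B: 691.3 km
C: 491.4 km
A: 441.0 km
E: 335.4 km
F: 96.7 km
D: 77.6 km
The third-farthest is A at 441.0 km.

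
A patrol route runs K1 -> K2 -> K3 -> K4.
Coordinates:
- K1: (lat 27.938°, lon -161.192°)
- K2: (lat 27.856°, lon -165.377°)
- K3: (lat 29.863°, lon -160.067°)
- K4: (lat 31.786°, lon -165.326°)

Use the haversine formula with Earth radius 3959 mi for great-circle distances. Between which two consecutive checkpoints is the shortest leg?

K1–K2

Leg distances:
K1→K2: 255.6 mi
K2→K3: 349.9 mi
K3→K4: 339.1 mi
The shortest leg is K1–K2 at 255.6 mi.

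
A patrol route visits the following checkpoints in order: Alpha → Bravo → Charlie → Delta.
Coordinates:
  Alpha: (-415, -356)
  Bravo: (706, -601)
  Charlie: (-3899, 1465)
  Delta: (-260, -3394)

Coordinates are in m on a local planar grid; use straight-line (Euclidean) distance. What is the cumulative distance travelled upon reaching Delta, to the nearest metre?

12265 m

Leg distances:
Alpha→Bravo: 1147.5 m  (cumulative 1147.5 m)
Bravo→Charlie: 5047.2 m  (cumulative 6194.7 m)
Charlie→Delta: 6070.6 m  (cumulative 12265.3 m)
Cumulative distance at Delta ≈ 12265 m.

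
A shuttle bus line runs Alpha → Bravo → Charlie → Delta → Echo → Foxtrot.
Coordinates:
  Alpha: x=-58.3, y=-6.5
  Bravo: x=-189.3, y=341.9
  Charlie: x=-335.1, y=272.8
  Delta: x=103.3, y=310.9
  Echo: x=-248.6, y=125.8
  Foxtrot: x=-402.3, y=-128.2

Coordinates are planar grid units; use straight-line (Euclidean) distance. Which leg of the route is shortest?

Bravo–Charlie

Leg distances:
Alpha→Bravo: 372.2
Bravo→Charlie: 161.3
Charlie→Delta: 440.1
Delta→Echo: 397.6
Echo→Foxtrot: 296.9
The shortest leg is Bravo–Charlie at 161.3.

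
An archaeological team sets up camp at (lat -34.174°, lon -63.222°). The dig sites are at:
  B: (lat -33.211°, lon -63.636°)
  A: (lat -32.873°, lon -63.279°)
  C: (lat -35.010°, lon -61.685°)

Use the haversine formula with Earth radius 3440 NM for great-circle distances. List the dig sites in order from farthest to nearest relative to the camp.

Distance from the camp at (lat -34.174°, lon -63.222°) to each:
C (lat -35.010°, lon -61.685°): 91.0 NM
A (lat -32.873°, lon -63.279°): 78.2 NM
B (lat -33.211°, lon -63.636°): 61.4 NM

C, A, B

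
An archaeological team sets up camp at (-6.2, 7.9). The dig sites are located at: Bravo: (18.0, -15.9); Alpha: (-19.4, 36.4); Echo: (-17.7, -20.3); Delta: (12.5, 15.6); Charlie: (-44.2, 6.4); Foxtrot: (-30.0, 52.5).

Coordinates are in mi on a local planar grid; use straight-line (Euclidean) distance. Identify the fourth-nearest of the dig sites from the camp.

Bravo

Distances from the camp ((-6.2, 7.9)):
Delta: 20.2 mi
Echo: 30.5 mi
Alpha: 31.4 mi
Bravo: 33.9 mi
Charlie: 38.0 mi
Foxtrot: 50.6 mi
The fourth-nearest is Bravo at 33.9 mi.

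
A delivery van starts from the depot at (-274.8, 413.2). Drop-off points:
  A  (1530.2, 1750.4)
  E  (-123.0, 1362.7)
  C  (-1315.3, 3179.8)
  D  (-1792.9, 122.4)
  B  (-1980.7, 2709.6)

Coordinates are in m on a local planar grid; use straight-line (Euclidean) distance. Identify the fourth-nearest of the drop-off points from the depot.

Distances from the depot ((-274.8, 413.2)):
E: 961.6 m
D: 1545.7 m
A: 2246.4 m
B: 2860.7 m
C: 2955.8 m
The fourth-nearest is B at 2860.7 m.

B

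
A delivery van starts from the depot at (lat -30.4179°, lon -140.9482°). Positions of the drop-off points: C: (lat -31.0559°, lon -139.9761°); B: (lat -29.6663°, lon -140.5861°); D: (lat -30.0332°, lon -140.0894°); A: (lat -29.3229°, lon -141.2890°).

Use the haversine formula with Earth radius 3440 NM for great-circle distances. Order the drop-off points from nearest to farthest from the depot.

B, D, C, A

Distances from the depot:
B (lat -29.6663°, lon -140.5861°): 48.9 NM
D (lat -30.0332°, lon -140.0894°): 50.2 NM
C (lat -31.0559°, lon -139.9761°): 63.1 NM
A (lat -29.3229°, lon -141.2890°): 68.1 NM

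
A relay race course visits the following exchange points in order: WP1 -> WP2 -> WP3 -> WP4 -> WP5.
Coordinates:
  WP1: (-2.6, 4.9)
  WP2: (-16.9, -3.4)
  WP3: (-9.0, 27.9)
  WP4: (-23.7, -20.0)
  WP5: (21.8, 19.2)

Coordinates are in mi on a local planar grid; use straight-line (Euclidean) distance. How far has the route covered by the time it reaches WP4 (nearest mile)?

99 mi

Leg distances:
WP1→WP2: 16.5 mi  (cumulative 16.5 mi)
WP2→WP3: 32.3 mi  (cumulative 48.8 mi)
WP3→WP4: 50.1 mi  (cumulative 98.9 mi)
Cumulative distance at WP4 ≈ 99 mi.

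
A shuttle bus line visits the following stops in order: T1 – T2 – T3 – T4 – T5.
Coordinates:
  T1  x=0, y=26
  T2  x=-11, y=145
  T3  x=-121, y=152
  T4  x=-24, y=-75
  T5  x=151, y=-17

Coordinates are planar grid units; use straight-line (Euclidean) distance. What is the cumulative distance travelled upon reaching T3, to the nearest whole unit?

230

Leg distances:
T1→T2: 119.5  (cumulative 119.5)
T2→T3: 110.2  (cumulative 229.7)
Cumulative distance at T3 ≈ 230.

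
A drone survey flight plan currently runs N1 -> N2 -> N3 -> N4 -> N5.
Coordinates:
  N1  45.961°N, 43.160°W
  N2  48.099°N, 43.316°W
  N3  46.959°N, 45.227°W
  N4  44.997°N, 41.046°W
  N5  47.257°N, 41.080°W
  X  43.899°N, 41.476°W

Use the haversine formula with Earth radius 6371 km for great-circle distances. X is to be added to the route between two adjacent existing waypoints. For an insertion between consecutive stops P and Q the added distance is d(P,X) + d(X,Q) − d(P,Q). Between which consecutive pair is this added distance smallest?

between N3 and N4

Added distance for inserting X between each consecutive pair:
N1–N2: 514.9 km
N2–N3: 745.4 km
N3–N4: 185.7 km
N4–N5: 250.1 km
Smallest added distance is 185.7 km, inserting between N3 and N4.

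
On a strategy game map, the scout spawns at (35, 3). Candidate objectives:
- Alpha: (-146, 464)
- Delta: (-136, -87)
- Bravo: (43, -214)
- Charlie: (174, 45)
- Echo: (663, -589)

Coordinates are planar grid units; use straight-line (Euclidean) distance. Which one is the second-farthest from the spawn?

Alpha

Distance to each, sorted:
Echo: 863.0
Alpha: 495.3
Bravo: 217.1
Delta: 193.2
Charlie: 145.2
The second-farthest is Alpha at 495.3.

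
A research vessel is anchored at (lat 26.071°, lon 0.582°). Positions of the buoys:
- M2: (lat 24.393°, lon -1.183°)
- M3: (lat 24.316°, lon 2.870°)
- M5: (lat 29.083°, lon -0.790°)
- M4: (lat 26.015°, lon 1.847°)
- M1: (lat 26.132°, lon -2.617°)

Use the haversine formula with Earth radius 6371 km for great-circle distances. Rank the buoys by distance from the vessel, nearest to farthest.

Distance from the vessel at (lat 26.071°, lon 0.582°) to each:
M4 (lat 26.015°, lon 1.847°): 126.5 km
M2 (lat 24.393°, lon -1.183°): 257.5 km
M3 (lat 24.316°, lon 2.870°): 301.8 km
M1 (lat 26.132°, lon -2.617°): 319.5 km
M5 (lat 29.083°, lon -0.790°): 361.2 km

M4, M2, M3, M1, M5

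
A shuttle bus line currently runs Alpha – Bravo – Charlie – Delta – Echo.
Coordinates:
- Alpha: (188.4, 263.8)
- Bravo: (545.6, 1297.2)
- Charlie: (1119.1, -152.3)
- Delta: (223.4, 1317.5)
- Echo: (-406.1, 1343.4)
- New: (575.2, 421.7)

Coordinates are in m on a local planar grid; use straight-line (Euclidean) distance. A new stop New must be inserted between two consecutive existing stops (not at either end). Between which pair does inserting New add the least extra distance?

Added distance for inserting New between each consecutive pair:
Alpha–Bravo: 200.4 m
Bravo–Charlie: 107.9 m
Charlie–Delta: 31.9 m
Delta–Echo: 1678.7 m
Smallest added distance is 31.9 m, inserting between Charlie and Delta.

between Charlie and Delta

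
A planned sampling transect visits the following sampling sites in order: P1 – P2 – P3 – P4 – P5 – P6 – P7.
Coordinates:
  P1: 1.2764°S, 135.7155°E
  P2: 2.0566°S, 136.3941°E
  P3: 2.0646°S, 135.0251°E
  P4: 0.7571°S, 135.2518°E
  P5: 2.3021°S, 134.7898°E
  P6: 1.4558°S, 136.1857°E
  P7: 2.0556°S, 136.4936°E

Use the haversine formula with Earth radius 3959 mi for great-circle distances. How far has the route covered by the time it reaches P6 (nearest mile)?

482 mi

Leg distances:
P1→P2: 71.4 mi  (cumulative 71.4 mi)
P2→P3: 94.5 mi  (cumulative 166.0 mi)
P3→P4: 91.7 mi  (cumulative 257.7 mi)
P4→P5: 111.4 mi  (cumulative 369.1 mi)
P5→P6: 112.8 mi  (cumulative 481.8 mi)
Cumulative distance at P6 ≈ 482 mi.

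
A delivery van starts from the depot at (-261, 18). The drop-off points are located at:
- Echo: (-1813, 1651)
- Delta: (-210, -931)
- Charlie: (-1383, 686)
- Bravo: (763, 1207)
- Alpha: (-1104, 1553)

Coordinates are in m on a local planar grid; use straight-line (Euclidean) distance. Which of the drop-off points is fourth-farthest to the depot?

Charlie

Distances from the depot ((-261, 18)):
Echo: 2252.9 m
Alpha: 1751.2 m
Bravo: 1569.2 m
Charlie: 1305.8 m
Delta: 950.4 m
The fourth-farthest is Charlie at 1305.8 m.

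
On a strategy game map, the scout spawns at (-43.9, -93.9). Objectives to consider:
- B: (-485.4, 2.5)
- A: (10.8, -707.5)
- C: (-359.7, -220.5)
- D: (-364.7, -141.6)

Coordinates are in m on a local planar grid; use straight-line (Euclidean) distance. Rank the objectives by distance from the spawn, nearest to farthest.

D, C, B, A

Distances from the spawn:
D (-364.7, -141.6): 324.3 m
C (-359.7, -220.5): 340.2 m
B (-485.4, 2.5): 451.9 m
A (10.8, -707.5): 616.0 m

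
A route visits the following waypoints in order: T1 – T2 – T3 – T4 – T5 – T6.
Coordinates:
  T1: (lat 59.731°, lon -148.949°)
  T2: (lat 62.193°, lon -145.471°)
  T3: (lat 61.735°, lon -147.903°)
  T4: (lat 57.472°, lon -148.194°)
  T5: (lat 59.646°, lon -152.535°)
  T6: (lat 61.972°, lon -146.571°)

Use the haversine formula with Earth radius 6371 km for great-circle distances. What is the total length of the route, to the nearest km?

Leg distances:
T1→T2: 331.8 km  (cumulative 331.8 km)
T2→T3: 136.9 km  (cumulative 468.8 km)
T3→T4: 474.3 km  (cumulative 943.1 km)
T4→T5: 348.9 km  (cumulative 1292.0 km)
T5→T6: 413.9 km  (cumulative 1705.8 km)
Total route length ≈ 1706 km.

1706 km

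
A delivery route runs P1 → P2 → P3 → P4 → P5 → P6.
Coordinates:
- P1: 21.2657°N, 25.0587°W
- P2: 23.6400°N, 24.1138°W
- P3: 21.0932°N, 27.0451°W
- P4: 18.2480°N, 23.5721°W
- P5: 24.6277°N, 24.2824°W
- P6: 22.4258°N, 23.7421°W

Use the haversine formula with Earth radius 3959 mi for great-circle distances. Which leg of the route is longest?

Leg distances:
P1→P2: 174.8 mi
P2→P3: 257.0 mi
P3→P4: 299.5 mi
P4→P5: 443.2 mi
P5→P6: 155.9 mi
The longest leg is P4–P5 at 443.2 mi.

P4–P5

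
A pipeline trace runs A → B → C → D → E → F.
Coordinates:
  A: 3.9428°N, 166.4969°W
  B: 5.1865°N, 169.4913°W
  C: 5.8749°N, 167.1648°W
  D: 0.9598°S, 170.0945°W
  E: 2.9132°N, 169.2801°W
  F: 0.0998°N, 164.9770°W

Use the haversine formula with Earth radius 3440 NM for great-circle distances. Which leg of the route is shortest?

B–C

Leg distances:
A→B: 194.1 NM
B→C: 145.0 NM
C→D: 446.4 NM
D→E: 237.6 NM
E→F: 308.6 NM
The shortest leg is B–C at 145.0 NM.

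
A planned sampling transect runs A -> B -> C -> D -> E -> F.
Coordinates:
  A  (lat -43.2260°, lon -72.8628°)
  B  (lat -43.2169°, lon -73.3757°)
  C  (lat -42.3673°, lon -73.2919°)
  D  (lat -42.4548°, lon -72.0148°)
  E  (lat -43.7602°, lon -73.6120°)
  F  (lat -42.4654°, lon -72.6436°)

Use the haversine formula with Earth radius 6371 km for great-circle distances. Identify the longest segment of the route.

D–E

Leg distances:
A→B: 41.6 km
B→C: 94.7 km
C→D: 105.3 km
D→E: 194.6 km
E→F: 164.0 km
The longest leg is D–E at 194.6 km.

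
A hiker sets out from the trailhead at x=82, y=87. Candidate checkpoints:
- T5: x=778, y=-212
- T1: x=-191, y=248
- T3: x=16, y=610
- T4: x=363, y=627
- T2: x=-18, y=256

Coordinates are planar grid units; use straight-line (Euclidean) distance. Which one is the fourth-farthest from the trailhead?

T1

Distances from the trailhead (x=82, y=87):
T5: 757.5
T4: 608.7
T3: 527.1
T1: 316.9
T2: 196.4
The fourth-farthest is T1 at 316.9.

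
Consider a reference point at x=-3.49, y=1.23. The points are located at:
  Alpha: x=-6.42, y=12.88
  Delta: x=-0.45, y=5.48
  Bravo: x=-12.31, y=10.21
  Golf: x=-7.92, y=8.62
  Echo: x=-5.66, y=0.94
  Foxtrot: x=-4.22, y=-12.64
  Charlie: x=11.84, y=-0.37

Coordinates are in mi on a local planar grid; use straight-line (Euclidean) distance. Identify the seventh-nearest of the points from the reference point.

Charlie

Distances from the reference point (x=-3.49, y=1.23):
Echo: 2.2 mi
Delta: 5.2 mi
Golf: 8.6 mi
Alpha: 12.0 mi
Bravo: 12.6 mi
Foxtrot: 13.9 mi
Charlie: 15.4 mi
The seventh-nearest is Charlie at 15.4 mi.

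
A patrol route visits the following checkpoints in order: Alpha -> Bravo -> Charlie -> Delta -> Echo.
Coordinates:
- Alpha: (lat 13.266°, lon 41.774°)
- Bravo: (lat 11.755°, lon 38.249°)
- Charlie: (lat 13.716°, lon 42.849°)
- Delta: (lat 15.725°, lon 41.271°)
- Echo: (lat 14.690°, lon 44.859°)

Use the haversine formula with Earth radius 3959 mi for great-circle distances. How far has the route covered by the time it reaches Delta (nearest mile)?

Leg distances:
Alpha→Bravo: 259.7 mi  (cumulative 259.7 mi)
Bravo→Charlie: 338.3 mi  (cumulative 598.0 mi)
Charlie→Delta: 174.3 mi  (cumulative 772.3 mi)
Cumulative distance at Delta ≈ 772 mi.

772 mi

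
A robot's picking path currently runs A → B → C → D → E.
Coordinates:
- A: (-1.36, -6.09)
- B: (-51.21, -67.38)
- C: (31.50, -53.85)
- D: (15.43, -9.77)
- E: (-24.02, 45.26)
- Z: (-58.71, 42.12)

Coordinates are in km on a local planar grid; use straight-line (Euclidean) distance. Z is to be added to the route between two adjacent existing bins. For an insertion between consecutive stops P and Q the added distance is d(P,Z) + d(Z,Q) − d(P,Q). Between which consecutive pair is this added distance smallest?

Added distance for inserting Z between each consecutive pair:
A–B: 105.7 km
B–C: 157.7 km
C–D: 175.3 km
D–E: 57.6 km
Smallest added distance is 57.6 km, inserting between D and E.

between D and E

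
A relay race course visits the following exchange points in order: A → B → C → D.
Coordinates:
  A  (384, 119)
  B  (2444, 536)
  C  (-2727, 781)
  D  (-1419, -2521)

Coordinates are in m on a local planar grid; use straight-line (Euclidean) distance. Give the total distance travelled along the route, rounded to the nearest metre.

Leg distances:
A→B: 2101.8 m  (cumulative 2101.8 m)
B→C: 5176.8 m  (cumulative 7278.6 m)
C→D: 3551.6 m  (cumulative 10830.2 m)
Total route length ≈ 10830 m.

10830 m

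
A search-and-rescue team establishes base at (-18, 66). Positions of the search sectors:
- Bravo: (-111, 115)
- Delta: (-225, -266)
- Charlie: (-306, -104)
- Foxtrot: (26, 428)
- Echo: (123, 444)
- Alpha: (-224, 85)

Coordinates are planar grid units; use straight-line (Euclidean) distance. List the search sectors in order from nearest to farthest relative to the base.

Computing each straight-line distance from (-18, 66):
Bravo (-111, 115): 105.1
Alpha (-224, 85): 206.9
Charlie (-306, -104): 334.4
Foxtrot (26, 428): 364.7
Delta (-225, -266): 391.2
Echo (123, 444): 403.4

Bravo, Alpha, Charlie, Foxtrot, Delta, Echo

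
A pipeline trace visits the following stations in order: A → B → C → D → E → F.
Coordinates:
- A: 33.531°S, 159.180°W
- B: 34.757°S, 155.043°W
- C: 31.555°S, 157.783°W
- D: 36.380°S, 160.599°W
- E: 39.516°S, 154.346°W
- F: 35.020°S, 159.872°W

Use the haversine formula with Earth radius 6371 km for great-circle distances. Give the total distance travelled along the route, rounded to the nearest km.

Leg distances:
A→B: 404.4 km  (cumulative 404.4 km)
B→C: 437.9 km  (cumulative 842.3 km)
C→D: 596.0 km  (cumulative 1438.3 km)
D→E: 649.5 km  (cumulative 2087.8 km)
E→F: 699.0 km  (cumulative 2786.8 km)
Total route length ≈ 2787 km.

2787 km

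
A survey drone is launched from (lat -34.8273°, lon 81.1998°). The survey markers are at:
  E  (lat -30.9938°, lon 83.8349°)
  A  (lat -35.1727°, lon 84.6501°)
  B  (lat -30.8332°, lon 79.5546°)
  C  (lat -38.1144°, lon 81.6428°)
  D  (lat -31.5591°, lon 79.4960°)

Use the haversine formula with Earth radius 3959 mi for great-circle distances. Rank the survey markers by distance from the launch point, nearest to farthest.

A, C, D, B, E

Distance from the launch point at (lat -34.8273°, lon 81.1998°) to each:
A (lat -35.1727°, lon 84.6501°): 196.7 mi
C (lat -38.1144°, lon 81.6428°): 228.5 mi
D (lat -31.5591°, lon 79.4960°): 246.4 mi
B (lat -30.8332°, lon 79.5546°): 292.0 mi
E (lat -30.9938°, lon 83.8349°): 305.8 mi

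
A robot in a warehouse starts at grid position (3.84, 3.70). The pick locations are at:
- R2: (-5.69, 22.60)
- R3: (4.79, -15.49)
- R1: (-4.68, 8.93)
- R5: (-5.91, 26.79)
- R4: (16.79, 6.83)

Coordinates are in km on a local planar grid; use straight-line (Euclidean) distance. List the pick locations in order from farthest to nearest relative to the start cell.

Distance from the start cell at (3.84, 3.70) to each:
R5 (-5.91, 26.79): 25.1 km
R2 (-5.69, 22.60): 21.2 km
R3 (4.79, -15.49): 19.2 km
R4 (16.79, 6.83): 13.3 km
R1 (-4.68, 8.93): 10.0 km

R5, R2, R3, R4, R1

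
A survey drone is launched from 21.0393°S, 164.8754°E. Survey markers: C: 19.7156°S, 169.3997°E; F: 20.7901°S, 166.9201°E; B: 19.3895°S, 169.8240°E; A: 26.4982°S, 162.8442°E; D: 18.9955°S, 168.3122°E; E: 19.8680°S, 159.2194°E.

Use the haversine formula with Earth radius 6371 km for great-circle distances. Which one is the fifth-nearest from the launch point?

E

Distance to each, sorted:
F: 214.2 km
D: 424.9 km
C: 494.0 km
B: 547.9 km
E: 603.4 km
A: 641.2 km
The fifth-nearest is E at 603.4 km.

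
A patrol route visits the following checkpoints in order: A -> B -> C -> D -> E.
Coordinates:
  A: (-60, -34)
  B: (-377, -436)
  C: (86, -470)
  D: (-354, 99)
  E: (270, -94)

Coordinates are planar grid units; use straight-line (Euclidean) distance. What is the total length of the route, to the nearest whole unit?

2349

Leg distances:
A→B: 512.0  (cumulative 512.0)
B→C: 464.2  (cumulative 976.2)
C→D: 719.3  (cumulative 1695.5)
D→E: 653.2  (cumulative 2348.6)
Total route length ≈ 2349.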